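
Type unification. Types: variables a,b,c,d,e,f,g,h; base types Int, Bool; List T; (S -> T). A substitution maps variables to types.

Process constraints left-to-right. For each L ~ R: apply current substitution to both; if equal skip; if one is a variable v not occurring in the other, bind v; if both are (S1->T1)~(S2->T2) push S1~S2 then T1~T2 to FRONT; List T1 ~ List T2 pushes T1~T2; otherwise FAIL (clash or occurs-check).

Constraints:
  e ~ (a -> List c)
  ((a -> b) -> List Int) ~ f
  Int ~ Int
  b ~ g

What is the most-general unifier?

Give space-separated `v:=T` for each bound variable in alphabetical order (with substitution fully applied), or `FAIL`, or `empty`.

Answer: b:=g e:=(a -> List c) f:=((a -> g) -> List Int)

Derivation:
step 1: unify e ~ (a -> List c)  [subst: {-} | 3 pending]
  bind e := (a -> List c)
step 2: unify ((a -> b) -> List Int) ~ f  [subst: {e:=(a -> List c)} | 2 pending]
  bind f := ((a -> b) -> List Int)
step 3: unify Int ~ Int  [subst: {e:=(a -> List c), f:=((a -> b) -> List Int)} | 1 pending]
  -> identical, skip
step 4: unify b ~ g  [subst: {e:=(a -> List c), f:=((a -> b) -> List Int)} | 0 pending]
  bind b := g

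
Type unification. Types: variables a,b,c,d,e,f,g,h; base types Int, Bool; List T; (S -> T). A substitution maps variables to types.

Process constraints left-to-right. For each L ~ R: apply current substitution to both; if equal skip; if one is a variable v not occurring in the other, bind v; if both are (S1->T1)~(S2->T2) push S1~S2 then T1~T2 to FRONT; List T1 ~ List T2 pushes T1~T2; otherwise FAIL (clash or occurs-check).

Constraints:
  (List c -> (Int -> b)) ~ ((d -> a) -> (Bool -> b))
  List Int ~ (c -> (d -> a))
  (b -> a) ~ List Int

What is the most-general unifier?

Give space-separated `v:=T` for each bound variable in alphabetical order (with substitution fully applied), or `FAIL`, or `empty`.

Answer: FAIL

Derivation:
step 1: unify (List c -> (Int -> b)) ~ ((d -> a) -> (Bool -> b))  [subst: {-} | 2 pending]
  -> decompose arrow: push List c~(d -> a), (Int -> b)~(Bool -> b)
step 2: unify List c ~ (d -> a)  [subst: {-} | 3 pending]
  clash: List c vs (d -> a)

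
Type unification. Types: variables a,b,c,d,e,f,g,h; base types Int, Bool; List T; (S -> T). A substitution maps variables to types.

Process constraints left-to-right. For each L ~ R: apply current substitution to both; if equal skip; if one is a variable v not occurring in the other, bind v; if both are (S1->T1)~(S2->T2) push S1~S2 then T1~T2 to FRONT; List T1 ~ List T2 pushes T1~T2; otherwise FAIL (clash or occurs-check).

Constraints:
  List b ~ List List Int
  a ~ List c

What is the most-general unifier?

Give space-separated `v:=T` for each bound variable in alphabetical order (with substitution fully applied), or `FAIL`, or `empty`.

Answer: a:=List c b:=List Int

Derivation:
step 1: unify List b ~ List List Int  [subst: {-} | 1 pending]
  -> decompose List: push b~List Int
step 2: unify b ~ List Int  [subst: {-} | 1 pending]
  bind b := List Int
step 3: unify a ~ List c  [subst: {b:=List Int} | 0 pending]
  bind a := List c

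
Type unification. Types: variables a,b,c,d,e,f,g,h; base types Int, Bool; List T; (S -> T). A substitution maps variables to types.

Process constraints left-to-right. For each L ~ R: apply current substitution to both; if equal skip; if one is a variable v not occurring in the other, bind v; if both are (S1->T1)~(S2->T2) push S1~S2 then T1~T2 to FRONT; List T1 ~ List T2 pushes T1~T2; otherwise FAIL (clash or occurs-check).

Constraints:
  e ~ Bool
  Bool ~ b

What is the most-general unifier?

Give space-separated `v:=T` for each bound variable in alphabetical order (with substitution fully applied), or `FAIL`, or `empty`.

Answer: b:=Bool e:=Bool

Derivation:
step 1: unify e ~ Bool  [subst: {-} | 1 pending]
  bind e := Bool
step 2: unify Bool ~ b  [subst: {e:=Bool} | 0 pending]
  bind b := Bool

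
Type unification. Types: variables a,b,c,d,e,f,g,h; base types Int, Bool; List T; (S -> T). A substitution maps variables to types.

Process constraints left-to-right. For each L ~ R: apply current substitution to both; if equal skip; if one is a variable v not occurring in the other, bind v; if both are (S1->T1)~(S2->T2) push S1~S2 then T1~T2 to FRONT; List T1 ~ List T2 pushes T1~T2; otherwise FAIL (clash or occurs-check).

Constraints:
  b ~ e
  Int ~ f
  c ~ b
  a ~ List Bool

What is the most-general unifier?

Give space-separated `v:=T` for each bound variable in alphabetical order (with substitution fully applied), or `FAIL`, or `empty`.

step 1: unify b ~ e  [subst: {-} | 3 pending]
  bind b := e
step 2: unify Int ~ f  [subst: {b:=e} | 2 pending]
  bind f := Int
step 3: unify c ~ e  [subst: {b:=e, f:=Int} | 1 pending]
  bind c := e
step 4: unify a ~ List Bool  [subst: {b:=e, f:=Int, c:=e} | 0 pending]
  bind a := List Bool

Answer: a:=List Bool b:=e c:=e f:=Int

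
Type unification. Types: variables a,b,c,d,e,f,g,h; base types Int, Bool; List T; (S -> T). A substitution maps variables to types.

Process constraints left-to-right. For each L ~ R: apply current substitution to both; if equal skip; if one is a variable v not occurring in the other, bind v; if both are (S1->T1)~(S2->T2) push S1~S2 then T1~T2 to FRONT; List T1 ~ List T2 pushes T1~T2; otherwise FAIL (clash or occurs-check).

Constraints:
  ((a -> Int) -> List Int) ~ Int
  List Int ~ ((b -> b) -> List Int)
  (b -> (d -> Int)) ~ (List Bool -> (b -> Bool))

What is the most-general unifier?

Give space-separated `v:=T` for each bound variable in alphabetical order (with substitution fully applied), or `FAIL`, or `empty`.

Answer: FAIL

Derivation:
step 1: unify ((a -> Int) -> List Int) ~ Int  [subst: {-} | 2 pending]
  clash: ((a -> Int) -> List Int) vs Int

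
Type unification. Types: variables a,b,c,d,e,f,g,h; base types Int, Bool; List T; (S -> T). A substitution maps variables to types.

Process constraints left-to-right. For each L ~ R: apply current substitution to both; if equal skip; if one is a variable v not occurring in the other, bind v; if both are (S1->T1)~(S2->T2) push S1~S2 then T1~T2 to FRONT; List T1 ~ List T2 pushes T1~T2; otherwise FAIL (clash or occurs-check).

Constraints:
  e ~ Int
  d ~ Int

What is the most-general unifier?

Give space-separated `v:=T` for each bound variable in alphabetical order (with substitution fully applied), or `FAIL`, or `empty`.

Answer: d:=Int e:=Int

Derivation:
step 1: unify e ~ Int  [subst: {-} | 1 pending]
  bind e := Int
step 2: unify d ~ Int  [subst: {e:=Int} | 0 pending]
  bind d := Int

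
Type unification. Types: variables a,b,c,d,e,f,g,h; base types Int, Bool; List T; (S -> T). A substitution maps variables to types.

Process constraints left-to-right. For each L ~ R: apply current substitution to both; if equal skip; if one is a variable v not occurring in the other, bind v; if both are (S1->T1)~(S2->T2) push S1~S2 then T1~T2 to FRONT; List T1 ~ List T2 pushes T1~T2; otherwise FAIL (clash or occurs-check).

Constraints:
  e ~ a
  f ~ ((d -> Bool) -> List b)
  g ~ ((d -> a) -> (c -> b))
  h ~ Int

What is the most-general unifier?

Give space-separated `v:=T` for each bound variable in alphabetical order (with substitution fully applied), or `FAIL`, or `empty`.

Answer: e:=a f:=((d -> Bool) -> List b) g:=((d -> a) -> (c -> b)) h:=Int

Derivation:
step 1: unify e ~ a  [subst: {-} | 3 pending]
  bind e := a
step 2: unify f ~ ((d -> Bool) -> List b)  [subst: {e:=a} | 2 pending]
  bind f := ((d -> Bool) -> List b)
step 3: unify g ~ ((d -> a) -> (c -> b))  [subst: {e:=a, f:=((d -> Bool) -> List b)} | 1 pending]
  bind g := ((d -> a) -> (c -> b))
step 4: unify h ~ Int  [subst: {e:=a, f:=((d -> Bool) -> List b), g:=((d -> a) -> (c -> b))} | 0 pending]
  bind h := Int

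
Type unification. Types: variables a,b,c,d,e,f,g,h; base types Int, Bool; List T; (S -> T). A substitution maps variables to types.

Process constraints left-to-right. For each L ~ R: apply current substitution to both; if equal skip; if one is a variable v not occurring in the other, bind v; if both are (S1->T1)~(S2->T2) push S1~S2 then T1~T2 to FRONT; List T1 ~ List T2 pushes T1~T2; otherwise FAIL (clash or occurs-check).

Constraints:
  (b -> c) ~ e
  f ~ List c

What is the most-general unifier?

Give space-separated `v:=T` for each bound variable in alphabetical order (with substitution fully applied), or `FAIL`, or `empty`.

Answer: e:=(b -> c) f:=List c

Derivation:
step 1: unify (b -> c) ~ e  [subst: {-} | 1 pending]
  bind e := (b -> c)
step 2: unify f ~ List c  [subst: {e:=(b -> c)} | 0 pending]
  bind f := List c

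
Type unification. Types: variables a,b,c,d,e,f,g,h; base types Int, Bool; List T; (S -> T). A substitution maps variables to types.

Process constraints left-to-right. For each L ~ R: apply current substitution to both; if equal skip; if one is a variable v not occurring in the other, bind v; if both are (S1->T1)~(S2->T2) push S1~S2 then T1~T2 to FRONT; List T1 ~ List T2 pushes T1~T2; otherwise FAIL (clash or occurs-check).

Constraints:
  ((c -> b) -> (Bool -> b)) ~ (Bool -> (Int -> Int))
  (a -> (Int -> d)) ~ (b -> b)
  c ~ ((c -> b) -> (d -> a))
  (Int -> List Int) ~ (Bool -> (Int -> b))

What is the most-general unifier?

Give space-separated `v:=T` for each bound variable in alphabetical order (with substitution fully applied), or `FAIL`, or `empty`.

Answer: FAIL

Derivation:
step 1: unify ((c -> b) -> (Bool -> b)) ~ (Bool -> (Int -> Int))  [subst: {-} | 3 pending]
  -> decompose arrow: push (c -> b)~Bool, (Bool -> b)~(Int -> Int)
step 2: unify (c -> b) ~ Bool  [subst: {-} | 4 pending]
  clash: (c -> b) vs Bool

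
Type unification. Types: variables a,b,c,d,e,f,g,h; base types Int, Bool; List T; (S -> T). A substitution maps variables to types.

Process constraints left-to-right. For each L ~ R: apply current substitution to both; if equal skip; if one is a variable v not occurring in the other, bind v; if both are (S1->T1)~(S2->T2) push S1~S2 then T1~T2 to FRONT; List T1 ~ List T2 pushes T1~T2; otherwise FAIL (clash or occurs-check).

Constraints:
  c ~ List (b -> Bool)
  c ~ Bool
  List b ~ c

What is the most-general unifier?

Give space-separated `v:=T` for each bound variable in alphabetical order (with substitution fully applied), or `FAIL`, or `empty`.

step 1: unify c ~ List (b -> Bool)  [subst: {-} | 2 pending]
  bind c := List (b -> Bool)
step 2: unify List (b -> Bool) ~ Bool  [subst: {c:=List (b -> Bool)} | 1 pending]
  clash: List (b -> Bool) vs Bool

Answer: FAIL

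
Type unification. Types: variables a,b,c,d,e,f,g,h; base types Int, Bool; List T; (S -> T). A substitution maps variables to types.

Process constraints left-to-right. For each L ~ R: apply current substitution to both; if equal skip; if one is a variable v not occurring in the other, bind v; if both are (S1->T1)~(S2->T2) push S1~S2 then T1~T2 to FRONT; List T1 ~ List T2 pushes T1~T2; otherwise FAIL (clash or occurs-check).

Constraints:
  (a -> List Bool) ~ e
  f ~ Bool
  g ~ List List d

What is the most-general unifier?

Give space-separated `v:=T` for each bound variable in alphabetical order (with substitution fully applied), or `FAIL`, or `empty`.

Answer: e:=(a -> List Bool) f:=Bool g:=List List d

Derivation:
step 1: unify (a -> List Bool) ~ e  [subst: {-} | 2 pending]
  bind e := (a -> List Bool)
step 2: unify f ~ Bool  [subst: {e:=(a -> List Bool)} | 1 pending]
  bind f := Bool
step 3: unify g ~ List List d  [subst: {e:=(a -> List Bool), f:=Bool} | 0 pending]
  bind g := List List d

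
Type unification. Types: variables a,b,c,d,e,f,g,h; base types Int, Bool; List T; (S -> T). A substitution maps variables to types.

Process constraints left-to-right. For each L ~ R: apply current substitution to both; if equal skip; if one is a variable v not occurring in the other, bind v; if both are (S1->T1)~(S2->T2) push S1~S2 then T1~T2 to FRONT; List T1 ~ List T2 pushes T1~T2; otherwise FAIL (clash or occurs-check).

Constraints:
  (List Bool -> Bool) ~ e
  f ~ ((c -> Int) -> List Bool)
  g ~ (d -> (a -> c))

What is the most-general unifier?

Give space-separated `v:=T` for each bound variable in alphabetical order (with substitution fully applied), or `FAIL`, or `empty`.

Answer: e:=(List Bool -> Bool) f:=((c -> Int) -> List Bool) g:=(d -> (a -> c))

Derivation:
step 1: unify (List Bool -> Bool) ~ e  [subst: {-} | 2 pending]
  bind e := (List Bool -> Bool)
step 2: unify f ~ ((c -> Int) -> List Bool)  [subst: {e:=(List Bool -> Bool)} | 1 pending]
  bind f := ((c -> Int) -> List Bool)
step 3: unify g ~ (d -> (a -> c))  [subst: {e:=(List Bool -> Bool), f:=((c -> Int) -> List Bool)} | 0 pending]
  bind g := (d -> (a -> c))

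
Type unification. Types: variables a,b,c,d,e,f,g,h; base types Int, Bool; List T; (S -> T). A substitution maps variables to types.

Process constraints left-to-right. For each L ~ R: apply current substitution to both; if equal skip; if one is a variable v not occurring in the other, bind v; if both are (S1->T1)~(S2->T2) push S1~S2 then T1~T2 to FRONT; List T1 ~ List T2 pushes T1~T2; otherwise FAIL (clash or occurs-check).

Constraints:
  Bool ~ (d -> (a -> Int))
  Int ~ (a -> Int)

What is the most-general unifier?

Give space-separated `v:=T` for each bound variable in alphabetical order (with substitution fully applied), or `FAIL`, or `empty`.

Answer: FAIL

Derivation:
step 1: unify Bool ~ (d -> (a -> Int))  [subst: {-} | 1 pending]
  clash: Bool vs (d -> (a -> Int))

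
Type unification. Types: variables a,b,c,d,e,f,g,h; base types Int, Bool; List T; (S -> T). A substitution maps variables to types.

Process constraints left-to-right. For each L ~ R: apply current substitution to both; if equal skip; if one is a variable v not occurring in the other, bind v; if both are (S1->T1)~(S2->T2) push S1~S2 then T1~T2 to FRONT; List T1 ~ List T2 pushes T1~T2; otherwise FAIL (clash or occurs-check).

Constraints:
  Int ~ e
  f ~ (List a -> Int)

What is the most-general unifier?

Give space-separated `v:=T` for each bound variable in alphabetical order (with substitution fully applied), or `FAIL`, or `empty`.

Answer: e:=Int f:=(List a -> Int)

Derivation:
step 1: unify Int ~ e  [subst: {-} | 1 pending]
  bind e := Int
step 2: unify f ~ (List a -> Int)  [subst: {e:=Int} | 0 pending]
  bind f := (List a -> Int)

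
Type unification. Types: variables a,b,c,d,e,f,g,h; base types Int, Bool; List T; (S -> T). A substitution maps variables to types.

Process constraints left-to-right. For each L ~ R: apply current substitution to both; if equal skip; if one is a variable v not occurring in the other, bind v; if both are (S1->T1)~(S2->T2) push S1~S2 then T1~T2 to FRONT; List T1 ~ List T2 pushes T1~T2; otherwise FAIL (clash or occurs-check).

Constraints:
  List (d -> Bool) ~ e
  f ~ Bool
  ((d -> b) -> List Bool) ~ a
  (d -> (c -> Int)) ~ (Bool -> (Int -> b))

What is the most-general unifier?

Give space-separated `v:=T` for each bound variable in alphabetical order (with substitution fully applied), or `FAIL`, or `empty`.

step 1: unify List (d -> Bool) ~ e  [subst: {-} | 3 pending]
  bind e := List (d -> Bool)
step 2: unify f ~ Bool  [subst: {e:=List (d -> Bool)} | 2 pending]
  bind f := Bool
step 3: unify ((d -> b) -> List Bool) ~ a  [subst: {e:=List (d -> Bool), f:=Bool} | 1 pending]
  bind a := ((d -> b) -> List Bool)
step 4: unify (d -> (c -> Int)) ~ (Bool -> (Int -> b))  [subst: {e:=List (d -> Bool), f:=Bool, a:=((d -> b) -> List Bool)} | 0 pending]
  -> decompose arrow: push d~Bool, (c -> Int)~(Int -> b)
step 5: unify d ~ Bool  [subst: {e:=List (d -> Bool), f:=Bool, a:=((d -> b) -> List Bool)} | 1 pending]
  bind d := Bool
step 6: unify (c -> Int) ~ (Int -> b)  [subst: {e:=List (d -> Bool), f:=Bool, a:=((d -> b) -> List Bool), d:=Bool} | 0 pending]
  -> decompose arrow: push c~Int, Int~b
step 7: unify c ~ Int  [subst: {e:=List (d -> Bool), f:=Bool, a:=((d -> b) -> List Bool), d:=Bool} | 1 pending]
  bind c := Int
step 8: unify Int ~ b  [subst: {e:=List (d -> Bool), f:=Bool, a:=((d -> b) -> List Bool), d:=Bool, c:=Int} | 0 pending]
  bind b := Int

Answer: a:=((Bool -> Int) -> List Bool) b:=Int c:=Int d:=Bool e:=List (Bool -> Bool) f:=Bool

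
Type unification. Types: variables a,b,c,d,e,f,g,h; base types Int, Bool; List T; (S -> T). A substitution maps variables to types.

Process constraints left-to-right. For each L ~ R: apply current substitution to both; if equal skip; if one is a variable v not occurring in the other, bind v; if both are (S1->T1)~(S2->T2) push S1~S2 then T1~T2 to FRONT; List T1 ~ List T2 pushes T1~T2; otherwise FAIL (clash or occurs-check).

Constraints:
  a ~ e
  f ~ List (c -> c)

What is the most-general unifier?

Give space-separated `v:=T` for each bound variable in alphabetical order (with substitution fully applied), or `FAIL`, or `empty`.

Answer: a:=e f:=List (c -> c)

Derivation:
step 1: unify a ~ e  [subst: {-} | 1 pending]
  bind a := e
step 2: unify f ~ List (c -> c)  [subst: {a:=e} | 0 pending]
  bind f := List (c -> c)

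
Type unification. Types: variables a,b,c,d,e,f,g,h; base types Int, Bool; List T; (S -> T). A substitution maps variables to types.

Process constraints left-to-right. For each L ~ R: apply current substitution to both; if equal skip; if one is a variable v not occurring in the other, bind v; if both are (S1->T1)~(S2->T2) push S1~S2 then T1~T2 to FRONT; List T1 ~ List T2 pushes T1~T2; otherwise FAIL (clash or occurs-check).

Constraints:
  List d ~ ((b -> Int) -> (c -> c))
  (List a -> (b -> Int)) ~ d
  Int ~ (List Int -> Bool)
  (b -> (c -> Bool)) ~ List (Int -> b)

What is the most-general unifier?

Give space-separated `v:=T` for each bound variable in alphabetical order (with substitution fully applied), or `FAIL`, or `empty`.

Answer: FAIL

Derivation:
step 1: unify List d ~ ((b -> Int) -> (c -> c))  [subst: {-} | 3 pending]
  clash: List d vs ((b -> Int) -> (c -> c))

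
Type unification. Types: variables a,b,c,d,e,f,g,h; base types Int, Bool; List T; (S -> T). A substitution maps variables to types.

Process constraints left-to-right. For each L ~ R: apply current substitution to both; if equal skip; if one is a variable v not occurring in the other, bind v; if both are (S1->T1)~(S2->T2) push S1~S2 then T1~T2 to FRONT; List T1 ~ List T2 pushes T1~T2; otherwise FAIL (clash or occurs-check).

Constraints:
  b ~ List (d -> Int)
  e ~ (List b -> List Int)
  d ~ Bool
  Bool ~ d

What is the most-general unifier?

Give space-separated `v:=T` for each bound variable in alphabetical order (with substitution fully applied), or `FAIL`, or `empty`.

step 1: unify b ~ List (d -> Int)  [subst: {-} | 3 pending]
  bind b := List (d -> Int)
step 2: unify e ~ (List List (d -> Int) -> List Int)  [subst: {b:=List (d -> Int)} | 2 pending]
  bind e := (List List (d -> Int) -> List Int)
step 3: unify d ~ Bool  [subst: {b:=List (d -> Int), e:=(List List (d -> Int) -> List Int)} | 1 pending]
  bind d := Bool
step 4: unify Bool ~ Bool  [subst: {b:=List (d -> Int), e:=(List List (d -> Int) -> List Int), d:=Bool} | 0 pending]
  -> identical, skip

Answer: b:=List (Bool -> Int) d:=Bool e:=(List List (Bool -> Int) -> List Int)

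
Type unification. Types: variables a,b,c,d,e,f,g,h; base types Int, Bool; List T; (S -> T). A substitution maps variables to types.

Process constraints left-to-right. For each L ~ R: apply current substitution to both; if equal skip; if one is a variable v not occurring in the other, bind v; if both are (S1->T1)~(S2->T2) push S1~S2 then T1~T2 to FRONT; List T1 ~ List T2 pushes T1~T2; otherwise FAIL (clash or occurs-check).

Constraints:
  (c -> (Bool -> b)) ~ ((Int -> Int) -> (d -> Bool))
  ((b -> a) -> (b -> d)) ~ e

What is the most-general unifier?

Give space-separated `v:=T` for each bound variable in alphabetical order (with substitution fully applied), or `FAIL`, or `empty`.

step 1: unify (c -> (Bool -> b)) ~ ((Int -> Int) -> (d -> Bool))  [subst: {-} | 1 pending]
  -> decompose arrow: push c~(Int -> Int), (Bool -> b)~(d -> Bool)
step 2: unify c ~ (Int -> Int)  [subst: {-} | 2 pending]
  bind c := (Int -> Int)
step 3: unify (Bool -> b) ~ (d -> Bool)  [subst: {c:=(Int -> Int)} | 1 pending]
  -> decompose arrow: push Bool~d, b~Bool
step 4: unify Bool ~ d  [subst: {c:=(Int -> Int)} | 2 pending]
  bind d := Bool
step 5: unify b ~ Bool  [subst: {c:=(Int -> Int), d:=Bool} | 1 pending]
  bind b := Bool
step 6: unify ((Bool -> a) -> (Bool -> Bool)) ~ e  [subst: {c:=(Int -> Int), d:=Bool, b:=Bool} | 0 pending]
  bind e := ((Bool -> a) -> (Bool -> Bool))

Answer: b:=Bool c:=(Int -> Int) d:=Bool e:=((Bool -> a) -> (Bool -> Bool))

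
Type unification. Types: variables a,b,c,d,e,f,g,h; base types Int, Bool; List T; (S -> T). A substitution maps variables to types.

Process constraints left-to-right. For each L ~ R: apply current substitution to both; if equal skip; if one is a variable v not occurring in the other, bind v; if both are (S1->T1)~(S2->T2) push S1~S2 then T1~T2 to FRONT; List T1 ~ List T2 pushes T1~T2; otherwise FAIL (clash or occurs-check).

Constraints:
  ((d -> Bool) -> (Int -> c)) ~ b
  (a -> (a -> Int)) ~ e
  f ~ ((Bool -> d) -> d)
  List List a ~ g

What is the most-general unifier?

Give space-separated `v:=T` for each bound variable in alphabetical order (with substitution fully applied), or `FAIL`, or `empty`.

step 1: unify ((d -> Bool) -> (Int -> c)) ~ b  [subst: {-} | 3 pending]
  bind b := ((d -> Bool) -> (Int -> c))
step 2: unify (a -> (a -> Int)) ~ e  [subst: {b:=((d -> Bool) -> (Int -> c))} | 2 pending]
  bind e := (a -> (a -> Int))
step 3: unify f ~ ((Bool -> d) -> d)  [subst: {b:=((d -> Bool) -> (Int -> c)), e:=(a -> (a -> Int))} | 1 pending]
  bind f := ((Bool -> d) -> d)
step 4: unify List List a ~ g  [subst: {b:=((d -> Bool) -> (Int -> c)), e:=(a -> (a -> Int)), f:=((Bool -> d) -> d)} | 0 pending]
  bind g := List List a

Answer: b:=((d -> Bool) -> (Int -> c)) e:=(a -> (a -> Int)) f:=((Bool -> d) -> d) g:=List List a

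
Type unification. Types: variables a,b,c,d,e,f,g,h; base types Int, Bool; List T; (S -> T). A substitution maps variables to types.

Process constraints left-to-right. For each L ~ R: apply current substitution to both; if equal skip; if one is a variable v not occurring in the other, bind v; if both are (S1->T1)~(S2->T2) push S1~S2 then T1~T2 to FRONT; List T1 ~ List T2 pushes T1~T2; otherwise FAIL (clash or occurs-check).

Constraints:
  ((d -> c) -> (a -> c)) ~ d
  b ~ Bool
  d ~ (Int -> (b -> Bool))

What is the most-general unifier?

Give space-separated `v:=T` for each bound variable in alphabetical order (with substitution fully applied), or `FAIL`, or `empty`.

step 1: unify ((d -> c) -> (a -> c)) ~ d  [subst: {-} | 2 pending]
  occurs-check fail

Answer: FAIL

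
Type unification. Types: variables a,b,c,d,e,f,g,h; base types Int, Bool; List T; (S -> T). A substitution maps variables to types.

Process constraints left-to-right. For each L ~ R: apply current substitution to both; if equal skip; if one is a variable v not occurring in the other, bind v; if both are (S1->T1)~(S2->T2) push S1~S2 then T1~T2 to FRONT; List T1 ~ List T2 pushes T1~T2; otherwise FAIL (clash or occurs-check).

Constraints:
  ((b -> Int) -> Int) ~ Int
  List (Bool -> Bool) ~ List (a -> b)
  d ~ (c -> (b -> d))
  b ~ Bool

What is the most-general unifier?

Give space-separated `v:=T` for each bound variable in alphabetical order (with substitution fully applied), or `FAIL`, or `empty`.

Answer: FAIL

Derivation:
step 1: unify ((b -> Int) -> Int) ~ Int  [subst: {-} | 3 pending]
  clash: ((b -> Int) -> Int) vs Int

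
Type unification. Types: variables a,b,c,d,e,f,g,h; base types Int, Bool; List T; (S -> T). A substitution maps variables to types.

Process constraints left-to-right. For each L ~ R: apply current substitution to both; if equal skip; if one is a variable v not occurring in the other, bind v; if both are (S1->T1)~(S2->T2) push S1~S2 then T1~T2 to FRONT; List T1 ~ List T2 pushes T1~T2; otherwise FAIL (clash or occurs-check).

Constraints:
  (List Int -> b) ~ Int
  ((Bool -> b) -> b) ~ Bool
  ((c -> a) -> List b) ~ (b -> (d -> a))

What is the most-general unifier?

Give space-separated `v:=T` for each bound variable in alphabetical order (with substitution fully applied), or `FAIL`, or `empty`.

Answer: FAIL

Derivation:
step 1: unify (List Int -> b) ~ Int  [subst: {-} | 2 pending]
  clash: (List Int -> b) vs Int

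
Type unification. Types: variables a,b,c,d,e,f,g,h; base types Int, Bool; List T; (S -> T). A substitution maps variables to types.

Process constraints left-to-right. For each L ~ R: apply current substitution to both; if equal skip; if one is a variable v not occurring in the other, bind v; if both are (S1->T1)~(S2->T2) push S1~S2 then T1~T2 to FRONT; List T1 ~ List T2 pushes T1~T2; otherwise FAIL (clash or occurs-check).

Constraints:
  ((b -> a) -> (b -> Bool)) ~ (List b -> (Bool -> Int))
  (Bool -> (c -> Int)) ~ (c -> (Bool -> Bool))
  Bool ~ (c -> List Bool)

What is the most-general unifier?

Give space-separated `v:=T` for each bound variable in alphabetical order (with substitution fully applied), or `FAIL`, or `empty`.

Answer: FAIL

Derivation:
step 1: unify ((b -> a) -> (b -> Bool)) ~ (List b -> (Bool -> Int))  [subst: {-} | 2 pending]
  -> decompose arrow: push (b -> a)~List b, (b -> Bool)~(Bool -> Int)
step 2: unify (b -> a) ~ List b  [subst: {-} | 3 pending]
  clash: (b -> a) vs List b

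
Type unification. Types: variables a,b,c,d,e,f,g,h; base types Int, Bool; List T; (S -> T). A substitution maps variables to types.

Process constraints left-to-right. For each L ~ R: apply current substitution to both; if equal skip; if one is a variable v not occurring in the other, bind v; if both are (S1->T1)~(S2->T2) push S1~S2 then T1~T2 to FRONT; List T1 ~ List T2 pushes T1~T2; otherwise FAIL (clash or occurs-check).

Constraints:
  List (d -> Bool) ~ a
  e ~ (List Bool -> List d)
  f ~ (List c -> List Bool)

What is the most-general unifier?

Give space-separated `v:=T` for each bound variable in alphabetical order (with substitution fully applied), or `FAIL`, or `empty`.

step 1: unify List (d -> Bool) ~ a  [subst: {-} | 2 pending]
  bind a := List (d -> Bool)
step 2: unify e ~ (List Bool -> List d)  [subst: {a:=List (d -> Bool)} | 1 pending]
  bind e := (List Bool -> List d)
step 3: unify f ~ (List c -> List Bool)  [subst: {a:=List (d -> Bool), e:=(List Bool -> List d)} | 0 pending]
  bind f := (List c -> List Bool)

Answer: a:=List (d -> Bool) e:=(List Bool -> List d) f:=(List c -> List Bool)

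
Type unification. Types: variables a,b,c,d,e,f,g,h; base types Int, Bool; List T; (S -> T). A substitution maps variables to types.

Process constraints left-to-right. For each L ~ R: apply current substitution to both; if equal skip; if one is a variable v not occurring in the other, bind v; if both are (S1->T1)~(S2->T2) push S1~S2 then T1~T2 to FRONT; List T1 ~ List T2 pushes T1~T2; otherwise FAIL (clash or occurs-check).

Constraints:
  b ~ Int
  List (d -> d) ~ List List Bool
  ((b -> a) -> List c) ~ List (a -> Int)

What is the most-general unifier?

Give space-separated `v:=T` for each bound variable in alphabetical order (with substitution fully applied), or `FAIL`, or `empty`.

step 1: unify b ~ Int  [subst: {-} | 2 pending]
  bind b := Int
step 2: unify List (d -> d) ~ List List Bool  [subst: {b:=Int} | 1 pending]
  -> decompose List: push (d -> d)~List Bool
step 3: unify (d -> d) ~ List Bool  [subst: {b:=Int} | 1 pending]
  clash: (d -> d) vs List Bool

Answer: FAIL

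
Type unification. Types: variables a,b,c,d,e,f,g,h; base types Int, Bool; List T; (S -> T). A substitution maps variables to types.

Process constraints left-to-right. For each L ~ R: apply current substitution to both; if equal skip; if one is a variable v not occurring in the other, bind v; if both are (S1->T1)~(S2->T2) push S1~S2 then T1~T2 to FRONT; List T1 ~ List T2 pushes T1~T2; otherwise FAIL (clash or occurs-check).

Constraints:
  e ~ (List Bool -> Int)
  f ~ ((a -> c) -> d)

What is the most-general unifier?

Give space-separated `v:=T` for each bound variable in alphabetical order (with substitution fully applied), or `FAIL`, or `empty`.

step 1: unify e ~ (List Bool -> Int)  [subst: {-} | 1 pending]
  bind e := (List Bool -> Int)
step 2: unify f ~ ((a -> c) -> d)  [subst: {e:=(List Bool -> Int)} | 0 pending]
  bind f := ((a -> c) -> d)

Answer: e:=(List Bool -> Int) f:=((a -> c) -> d)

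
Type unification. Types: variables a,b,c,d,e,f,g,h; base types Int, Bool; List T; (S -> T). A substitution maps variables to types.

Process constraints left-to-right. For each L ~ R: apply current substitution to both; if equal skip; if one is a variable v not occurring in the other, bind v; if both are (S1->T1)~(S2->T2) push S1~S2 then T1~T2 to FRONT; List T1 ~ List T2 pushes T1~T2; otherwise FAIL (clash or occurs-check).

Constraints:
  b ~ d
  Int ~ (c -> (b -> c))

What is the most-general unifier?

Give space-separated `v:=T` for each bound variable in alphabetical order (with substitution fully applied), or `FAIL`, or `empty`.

Answer: FAIL

Derivation:
step 1: unify b ~ d  [subst: {-} | 1 pending]
  bind b := d
step 2: unify Int ~ (c -> (d -> c))  [subst: {b:=d} | 0 pending]
  clash: Int vs (c -> (d -> c))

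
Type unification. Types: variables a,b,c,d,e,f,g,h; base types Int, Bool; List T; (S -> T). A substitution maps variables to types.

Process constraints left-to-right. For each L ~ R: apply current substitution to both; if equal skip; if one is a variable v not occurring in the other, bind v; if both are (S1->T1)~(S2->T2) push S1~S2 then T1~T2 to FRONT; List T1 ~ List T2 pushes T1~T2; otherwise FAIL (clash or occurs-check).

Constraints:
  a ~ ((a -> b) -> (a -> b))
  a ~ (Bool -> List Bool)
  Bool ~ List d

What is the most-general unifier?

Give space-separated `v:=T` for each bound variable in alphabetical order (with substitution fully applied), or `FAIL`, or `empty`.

step 1: unify a ~ ((a -> b) -> (a -> b))  [subst: {-} | 2 pending]
  occurs-check fail: a in ((a -> b) -> (a -> b))

Answer: FAIL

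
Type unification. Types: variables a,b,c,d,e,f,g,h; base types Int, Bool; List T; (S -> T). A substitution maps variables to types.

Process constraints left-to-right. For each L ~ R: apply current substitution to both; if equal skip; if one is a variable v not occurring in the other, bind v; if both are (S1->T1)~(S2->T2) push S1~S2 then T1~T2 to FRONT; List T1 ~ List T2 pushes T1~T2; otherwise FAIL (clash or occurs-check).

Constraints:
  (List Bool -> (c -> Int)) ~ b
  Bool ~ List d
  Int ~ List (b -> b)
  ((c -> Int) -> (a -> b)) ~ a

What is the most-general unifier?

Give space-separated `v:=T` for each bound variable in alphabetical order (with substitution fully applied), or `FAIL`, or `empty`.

step 1: unify (List Bool -> (c -> Int)) ~ b  [subst: {-} | 3 pending]
  bind b := (List Bool -> (c -> Int))
step 2: unify Bool ~ List d  [subst: {b:=(List Bool -> (c -> Int))} | 2 pending]
  clash: Bool vs List d

Answer: FAIL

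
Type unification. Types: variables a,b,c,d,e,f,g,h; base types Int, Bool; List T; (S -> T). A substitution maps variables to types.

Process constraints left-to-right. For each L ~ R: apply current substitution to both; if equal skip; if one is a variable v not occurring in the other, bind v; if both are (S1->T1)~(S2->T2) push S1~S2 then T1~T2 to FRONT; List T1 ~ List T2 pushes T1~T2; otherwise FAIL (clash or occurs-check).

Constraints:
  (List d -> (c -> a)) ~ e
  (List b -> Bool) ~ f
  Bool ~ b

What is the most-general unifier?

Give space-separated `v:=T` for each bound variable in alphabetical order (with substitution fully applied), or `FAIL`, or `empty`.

step 1: unify (List d -> (c -> a)) ~ e  [subst: {-} | 2 pending]
  bind e := (List d -> (c -> a))
step 2: unify (List b -> Bool) ~ f  [subst: {e:=(List d -> (c -> a))} | 1 pending]
  bind f := (List b -> Bool)
step 3: unify Bool ~ b  [subst: {e:=(List d -> (c -> a)), f:=(List b -> Bool)} | 0 pending]
  bind b := Bool

Answer: b:=Bool e:=(List d -> (c -> a)) f:=(List Bool -> Bool)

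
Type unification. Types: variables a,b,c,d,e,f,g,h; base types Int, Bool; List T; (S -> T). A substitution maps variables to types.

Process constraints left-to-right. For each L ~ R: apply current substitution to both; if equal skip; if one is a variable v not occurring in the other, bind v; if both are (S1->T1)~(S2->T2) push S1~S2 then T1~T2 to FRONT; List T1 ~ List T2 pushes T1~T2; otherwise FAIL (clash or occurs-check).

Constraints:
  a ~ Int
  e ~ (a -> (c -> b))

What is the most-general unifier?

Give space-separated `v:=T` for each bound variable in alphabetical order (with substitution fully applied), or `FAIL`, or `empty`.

step 1: unify a ~ Int  [subst: {-} | 1 pending]
  bind a := Int
step 2: unify e ~ (Int -> (c -> b))  [subst: {a:=Int} | 0 pending]
  bind e := (Int -> (c -> b))

Answer: a:=Int e:=(Int -> (c -> b))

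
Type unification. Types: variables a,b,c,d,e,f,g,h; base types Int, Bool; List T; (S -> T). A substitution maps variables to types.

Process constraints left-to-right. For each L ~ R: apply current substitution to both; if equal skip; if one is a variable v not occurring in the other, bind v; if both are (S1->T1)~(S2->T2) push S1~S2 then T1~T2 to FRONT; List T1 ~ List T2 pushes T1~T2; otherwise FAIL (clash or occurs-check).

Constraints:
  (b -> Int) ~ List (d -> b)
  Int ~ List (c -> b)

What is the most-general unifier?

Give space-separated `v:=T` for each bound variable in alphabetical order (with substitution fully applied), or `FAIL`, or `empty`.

Answer: FAIL

Derivation:
step 1: unify (b -> Int) ~ List (d -> b)  [subst: {-} | 1 pending]
  clash: (b -> Int) vs List (d -> b)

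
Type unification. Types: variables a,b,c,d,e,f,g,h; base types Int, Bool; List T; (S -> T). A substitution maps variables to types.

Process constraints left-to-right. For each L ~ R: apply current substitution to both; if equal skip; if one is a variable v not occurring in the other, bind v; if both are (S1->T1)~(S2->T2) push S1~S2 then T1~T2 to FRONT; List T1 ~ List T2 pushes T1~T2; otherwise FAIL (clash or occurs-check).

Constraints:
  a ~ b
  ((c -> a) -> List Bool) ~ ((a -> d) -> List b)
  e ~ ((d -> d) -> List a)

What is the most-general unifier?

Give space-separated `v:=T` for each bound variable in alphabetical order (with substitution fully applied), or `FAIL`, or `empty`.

Answer: a:=Bool b:=Bool c:=Bool d:=Bool e:=((Bool -> Bool) -> List Bool)

Derivation:
step 1: unify a ~ b  [subst: {-} | 2 pending]
  bind a := b
step 2: unify ((c -> b) -> List Bool) ~ ((b -> d) -> List b)  [subst: {a:=b} | 1 pending]
  -> decompose arrow: push (c -> b)~(b -> d), List Bool~List b
step 3: unify (c -> b) ~ (b -> d)  [subst: {a:=b} | 2 pending]
  -> decompose arrow: push c~b, b~d
step 4: unify c ~ b  [subst: {a:=b} | 3 pending]
  bind c := b
step 5: unify b ~ d  [subst: {a:=b, c:=b} | 2 pending]
  bind b := d
step 6: unify List Bool ~ List d  [subst: {a:=b, c:=b, b:=d} | 1 pending]
  -> decompose List: push Bool~d
step 7: unify Bool ~ d  [subst: {a:=b, c:=b, b:=d} | 1 pending]
  bind d := Bool
step 8: unify e ~ ((Bool -> Bool) -> List Bool)  [subst: {a:=b, c:=b, b:=d, d:=Bool} | 0 pending]
  bind e := ((Bool -> Bool) -> List Bool)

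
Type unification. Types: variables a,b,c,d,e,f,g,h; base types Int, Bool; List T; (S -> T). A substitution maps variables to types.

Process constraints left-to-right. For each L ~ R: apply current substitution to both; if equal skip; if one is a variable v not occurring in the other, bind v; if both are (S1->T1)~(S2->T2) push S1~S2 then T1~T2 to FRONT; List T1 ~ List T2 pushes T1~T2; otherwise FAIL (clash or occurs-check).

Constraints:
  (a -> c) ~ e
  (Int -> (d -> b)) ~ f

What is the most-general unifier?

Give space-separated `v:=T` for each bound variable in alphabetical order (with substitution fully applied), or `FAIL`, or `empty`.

Answer: e:=(a -> c) f:=(Int -> (d -> b))

Derivation:
step 1: unify (a -> c) ~ e  [subst: {-} | 1 pending]
  bind e := (a -> c)
step 2: unify (Int -> (d -> b)) ~ f  [subst: {e:=(a -> c)} | 0 pending]
  bind f := (Int -> (d -> b))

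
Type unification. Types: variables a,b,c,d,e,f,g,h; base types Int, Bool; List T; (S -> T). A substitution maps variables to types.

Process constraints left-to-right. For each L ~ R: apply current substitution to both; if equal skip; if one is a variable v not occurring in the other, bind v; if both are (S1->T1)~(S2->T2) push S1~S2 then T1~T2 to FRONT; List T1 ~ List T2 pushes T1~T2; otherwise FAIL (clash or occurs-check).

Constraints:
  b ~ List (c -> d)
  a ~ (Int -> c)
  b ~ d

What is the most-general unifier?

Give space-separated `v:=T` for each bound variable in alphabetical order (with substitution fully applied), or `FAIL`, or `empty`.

step 1: unify b ~ List (c -> d)  [subst: {-} | 2 pending]
  bind b := List (c -> d)
step 2: unify a ~ (Int -> c)  [subst: {b:=List (c -> d)} | 1 pending]
  bind a := (Int -> c)
step 3: unify List (c -> d) ~ d  [subst: {b:=List (c -> d), a:=(Int -> c)} | 0 pending]
  occurs-check fail

Answer: FAIL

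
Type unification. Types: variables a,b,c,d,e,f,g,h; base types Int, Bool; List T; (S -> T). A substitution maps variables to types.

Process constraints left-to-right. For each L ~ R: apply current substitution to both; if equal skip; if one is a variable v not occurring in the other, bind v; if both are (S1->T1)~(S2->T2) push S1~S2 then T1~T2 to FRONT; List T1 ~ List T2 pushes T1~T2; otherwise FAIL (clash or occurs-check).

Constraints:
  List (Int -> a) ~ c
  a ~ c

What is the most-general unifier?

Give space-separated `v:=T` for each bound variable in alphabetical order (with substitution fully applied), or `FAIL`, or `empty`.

step 1: unify List (Int -> a) ~ c  [subst: {-} | 1 pending]
  bind c := List (Int -> a)
step 2: unify a ~ List (Int -> a)  [subst: {c:=List (Int -> a)} | 0 pending]
  occurs-check fail: a in List (Int -> a)

Answer: FAIL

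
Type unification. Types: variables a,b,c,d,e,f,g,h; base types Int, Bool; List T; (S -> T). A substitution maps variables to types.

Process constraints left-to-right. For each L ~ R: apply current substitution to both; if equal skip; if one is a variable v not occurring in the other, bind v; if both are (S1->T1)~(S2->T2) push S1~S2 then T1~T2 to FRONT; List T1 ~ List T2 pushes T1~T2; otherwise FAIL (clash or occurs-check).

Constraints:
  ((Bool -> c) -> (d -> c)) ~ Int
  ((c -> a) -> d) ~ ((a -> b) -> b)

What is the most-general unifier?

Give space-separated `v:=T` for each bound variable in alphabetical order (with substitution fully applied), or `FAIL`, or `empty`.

step 1: unify ((Bool -> c) -> (d -> c)) ~ Int  [subst: {-} | 1 pending]
  clash: ((Bool -> c) -> (d -> c)) vs Int

Answer: FAIL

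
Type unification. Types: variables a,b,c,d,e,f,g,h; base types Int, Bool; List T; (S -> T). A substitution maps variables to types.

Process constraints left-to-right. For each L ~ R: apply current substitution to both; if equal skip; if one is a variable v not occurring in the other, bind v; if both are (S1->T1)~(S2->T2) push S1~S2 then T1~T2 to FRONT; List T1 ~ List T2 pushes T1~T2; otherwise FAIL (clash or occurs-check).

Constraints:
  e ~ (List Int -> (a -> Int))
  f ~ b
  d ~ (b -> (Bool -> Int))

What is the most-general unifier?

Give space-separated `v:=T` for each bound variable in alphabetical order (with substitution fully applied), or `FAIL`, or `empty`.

Answer: d:=(b -> (Bool -> Int)) e:=(List Int -> (a -> Int)) f:=b

Derivation:
step 1: unify e ~ (List Int -> (a -> Int))  [subst: {-} | 2 pending]
  bind e := (List Int -> (a -> Int))
step 2: unify f ~ b  [subst: {e:=(List Int -> (a -> Int))} | 1 pending]
  bind f := b
step 3: unify d ~ (b -> (Bool -> Int))  [subst: {e:=(List Int -> (a -> Int)), f:=b} | 0 pending]
  bind d := (b -> (Bool -> Int))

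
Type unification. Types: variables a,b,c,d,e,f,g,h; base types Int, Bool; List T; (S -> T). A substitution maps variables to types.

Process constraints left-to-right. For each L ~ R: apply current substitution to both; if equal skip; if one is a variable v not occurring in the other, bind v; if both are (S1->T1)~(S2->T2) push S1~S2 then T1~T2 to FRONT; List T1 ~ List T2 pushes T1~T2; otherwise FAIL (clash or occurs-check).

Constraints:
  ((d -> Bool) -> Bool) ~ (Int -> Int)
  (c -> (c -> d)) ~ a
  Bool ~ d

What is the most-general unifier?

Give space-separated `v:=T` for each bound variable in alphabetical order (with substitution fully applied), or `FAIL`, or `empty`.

Answer: FAIL

Derivation:
step 1: unify ((d -> Bool) -> Bool) ~ (Int -> Int)  [subst: {-} | 2 pending]
  -> decompose arrow: push (d -> Bool)~Int, Bool~Int
step 2: unify (d -> Bool) ~ Int  [subst: {-} | 3 pending]
  clash: (d -> Bool) vs Int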